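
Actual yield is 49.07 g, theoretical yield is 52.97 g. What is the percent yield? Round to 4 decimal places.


% yield = 100 * actual / theoretical
% yield = 100 * 49.07 / 52.97
% yield = 92.63734189 %, rounded to 4 dp:

92.6373 %


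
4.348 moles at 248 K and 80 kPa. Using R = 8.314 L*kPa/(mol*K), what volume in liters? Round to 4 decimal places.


PV = nRT, solve for V = nRT / P.
nRT = 4.348 * 8.314 * 248 = 8965.0195
V = 8965.0195 / 80
V = 112.06274375 L, rounded to 4 dp:

112.0627 L


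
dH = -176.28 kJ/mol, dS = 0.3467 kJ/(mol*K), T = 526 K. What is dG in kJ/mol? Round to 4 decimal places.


Gibbs: dG = dH - T*dS (consistent units, dS already in kJ/(mol*K)).
T*dS = 526 * 0.3467 = 182.3642
dG = -176.28 - (182.3642)
dG = -358.6442 kJ/mol, rounded to 4 dp:

-358.6442 kJ/mol


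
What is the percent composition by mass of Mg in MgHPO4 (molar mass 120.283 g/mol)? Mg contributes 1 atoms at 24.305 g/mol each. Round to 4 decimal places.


pct = 100 * (n_elem * M_elem) / M_total
mass_contribution = 1 * 24.305 = 24.305 g/mol
pct = 100 * 24.305 / 120.283
pct = 20.20651297 %, rounded to 4 dp:

20.2065 %


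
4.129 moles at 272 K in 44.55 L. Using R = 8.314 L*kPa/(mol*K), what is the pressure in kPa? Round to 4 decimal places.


PV = nRT, solve for P = nRT / V.
nRT = 4.129 * 8.314 * 272 = 9337.3536
P = 9337.3536 / 44.55
P = 209.5926734 kPa, rounded to 4 dp:

209.5927 kPa


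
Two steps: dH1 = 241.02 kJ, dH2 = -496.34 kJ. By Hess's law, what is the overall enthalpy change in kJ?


Hess's law: enthalpy is a state function, so add the step enthalpies.
dH_total = dH1 + dH2 = 241.02 + (-496.34)
dH_total = -255.32 kJ:

-255.32 kJ


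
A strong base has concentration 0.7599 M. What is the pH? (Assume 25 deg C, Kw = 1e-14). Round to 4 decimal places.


A strong base dissociates completely, so [OH-] equals the given concentration.
pOH = -log10([OH-]) = -log10(0.7599) = 0.119244
pH = 14 - pOH = 14 - 0.119244
pH = 13.880756, rounded to 4 dp:

13.8808


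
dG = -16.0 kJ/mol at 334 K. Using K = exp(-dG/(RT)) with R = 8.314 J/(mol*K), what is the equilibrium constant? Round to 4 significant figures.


dG is in kJ/mol; multiply by 1000 to match R in J/(mol*K).
RT = 8.314 * 334 = 2776.876 J/mol
exponent = -dG*1000 / (RT) = -(-16.0*1000) / 2776.876 = 5.76187053
K = exp(5.76187053)
K = 317.94249, rounded to 4 significant figures:

317.9


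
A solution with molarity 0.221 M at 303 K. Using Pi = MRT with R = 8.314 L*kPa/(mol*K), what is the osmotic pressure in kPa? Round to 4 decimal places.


Osmotic pressure (van't Hoff): Pi = M*R*T.
RT = 8.314 * 303 = 2519.142
Pi = 0.221 * 2519.142
Pi = 556.730382 kPa, rounded to 4 dp:

556.7304 kPa


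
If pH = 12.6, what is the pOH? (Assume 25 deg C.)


At 25 deg C, pH + pOH = 14.
pOH = 14 - pH = 14 - 12.6
pOH = 1.4:

1.40


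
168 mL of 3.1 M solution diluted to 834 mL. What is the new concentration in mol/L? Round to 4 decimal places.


Dilution: M1*V1 = M2*V2, solve for M2.
M2 = M1*V1 / V2
M2 = 3.1 * 168 / 834
M2 = 520.8 / 834
M2 = 0.62446043 mol/L, rounded to 4 dp:

0.6245 mol/L


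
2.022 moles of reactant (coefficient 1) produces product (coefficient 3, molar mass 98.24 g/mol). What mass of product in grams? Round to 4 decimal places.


Use the coefficient ratio to convert reactant moles to product moles, then multiply by the product's molar mass.
moles_P = moles_R * (coeff_P / coeff_R) = 2.022 * (3/1) = 6.066
mass_P = moles_P * M_P = 6.066 * 98.24
mass_P = 595.92384 g, rounded to 4 dp:

595.9238 g


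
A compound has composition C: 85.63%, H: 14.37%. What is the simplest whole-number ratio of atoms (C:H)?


Assume 100 g of compound, divide each mass% by atomic mass to get moles, then normalize by the smallest to get a raw atom ratio.
Moles per 100 g: C: 85.63/12.011 = 7.1293, H: 14.37/1.008 = 14.256
Raw ratio (divide by min = 7.1293): C: 1.0, H: 2.0
Multiply by 1 to clear fractions: C: 1.0 ~= 1, H: 2.0 ~= 2
Reduce by GCD to get the simplest whole-number ratio:

1:2


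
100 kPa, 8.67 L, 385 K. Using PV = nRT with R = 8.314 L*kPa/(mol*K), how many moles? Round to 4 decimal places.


PV = nRT, solve for n = PV / (RT).
PV = 100 * 8.67 = 867.0
RT = 8.314 * 385 = 3200.89
n = 867.0 / 3200.89
n = 0.27086217 mol, rounded to 4 dp:

0.2709 mol


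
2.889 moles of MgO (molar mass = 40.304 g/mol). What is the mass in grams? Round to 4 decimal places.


mass = n * M
mass = 2.889 * 40.304
mass = 116.438256 g, rounded to 4 dp:

116.4383 g


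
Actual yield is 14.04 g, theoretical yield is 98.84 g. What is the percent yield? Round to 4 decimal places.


% yield = 100 * actual / theoretical
% yield = 100 * 14.04 / 98.84
% yield = 14.20477539 %, rounded to 4 dp:

14.2048 %


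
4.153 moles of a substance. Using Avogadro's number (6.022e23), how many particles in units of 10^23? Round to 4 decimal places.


N = n * NA, then divide by 1e23 for the requested units.
N / 1e23 = n * 6.022
N / 1e23 = 4.153 * 6.022
N / 1e23 = 25.009366, rounded to 4 dp:

25.0094


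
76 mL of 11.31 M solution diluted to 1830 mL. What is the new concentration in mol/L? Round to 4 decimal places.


Dilution: M1*V1 = M2*V2, solve for M2.
M2 = M1*V1 / V2
M2 = 11.31 * 76 / 1830
M2 = 859.56 / 1830
M2 = 0.46970492 mol/L, rounded to 4 dp:

0.4697 mol/L


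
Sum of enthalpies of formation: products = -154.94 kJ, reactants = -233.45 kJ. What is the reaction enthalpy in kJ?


dH_rxn = sum(dH_f products) - sum(dH_f reactants)
dH_rxn = -154.94 - (-233.45)
dH_rxn = 78.51 kJ:

78.51 kJ


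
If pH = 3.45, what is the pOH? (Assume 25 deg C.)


At 25 deg C, pH + pOH = 14.
pOH = 14 - pH = 14 - 3.45
pOH = 10.55:

10.55


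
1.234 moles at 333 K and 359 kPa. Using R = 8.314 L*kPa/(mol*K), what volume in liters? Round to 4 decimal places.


PV = nRT, solve for V = nRT / P.
nRT = 1.234 * 8.314 * 333 = 3416.4055
V = 3416.4055 / 359
V = 9.51644986 L, rounded to 4 dp:

9.5164 L


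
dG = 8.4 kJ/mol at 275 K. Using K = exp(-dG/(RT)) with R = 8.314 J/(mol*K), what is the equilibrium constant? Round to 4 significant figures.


dG is in kJ/mol; multiply by 1000 to match R in J/(mol*K).
RT = 8.314 * 275 = 2286.35 J/mol
exponent = -dG*1000 / (RT) = -(8.4*1000) / 2286.35 = -3.67397817
K = exp(-3.67397817)
K = 0.025375322, rounded to 4 significant figures:

0.02538


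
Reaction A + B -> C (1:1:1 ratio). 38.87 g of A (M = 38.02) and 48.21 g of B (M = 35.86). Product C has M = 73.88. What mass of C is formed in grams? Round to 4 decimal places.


Find moles of each reactant; the smaller value is the limiting reagent in a 1:1:1 reaction, so moles_C equals moles of the limiter.
n_A = mass_A / M_A = 38.87 / 38.02 = 1.022357 mol
n_B = mass_B / M_B = 48.21 / 35.86 = 1.344395 mol
Limiting reagent: A (smaller), n_limiting = 1.022357 mol
mass_C = n_limiting * M_C = 1.022357 * 73.88
mass_C = 75.53173516 g, rounded to 4 dp:

75.5317 g


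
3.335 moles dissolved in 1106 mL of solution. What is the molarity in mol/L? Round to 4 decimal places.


Convert volume to liters: V_L = V_mL / 1000.
V_L = 1106 / 1000 = 1.106 L
M = n / V_L = 3.335 / 1.106
M = 3.01537071 mol/L, rounded to 4 dp:

3.0154 mol/L


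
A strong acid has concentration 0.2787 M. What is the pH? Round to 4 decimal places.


A strong acid dissociates completely, so [H+] equals the given concentration.
pH = -log10([H+]) = -log10(0.2787)
pH = 0.55486303, rounded to 4 dp:

0.5549


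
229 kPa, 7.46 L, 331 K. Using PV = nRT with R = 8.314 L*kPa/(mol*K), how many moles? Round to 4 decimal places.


PV = nRT, solve for n = PV / (RT).
PV = 229 * 7.46 = 1708.34
RT = 8.314 * 331 = 2751.934
n = 1708.34 / 2751.934
n = 0.62077797 mol, rounded to 4 dp:

0.6208 mol


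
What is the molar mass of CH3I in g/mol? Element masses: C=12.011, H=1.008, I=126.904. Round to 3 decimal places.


M = sum(count * atomic_mass) over atoms.
M = 1*12.011 + 3*1.008 + 1*126.904
M = 12.011 + 3.024 + 126.904
M = 141.939 g/mol, rounded to 3 dp:

141.939 g/mol


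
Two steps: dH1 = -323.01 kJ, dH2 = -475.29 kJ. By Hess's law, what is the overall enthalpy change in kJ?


Hess's law: enthalpy is a state function, so add the step enthalpies.
dH_total = dH1 + dH2 = -323.01 + (-475.29)
dH_total = -798.3 kJ:

-798.30 kJ


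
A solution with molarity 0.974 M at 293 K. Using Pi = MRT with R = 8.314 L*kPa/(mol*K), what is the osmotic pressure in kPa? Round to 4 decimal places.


Osmotic pressure (van't Hoff): Pi = M*R*T.
RT = 8.314 * 293 = 2436.002
Pi = 0.974 * 2436.002
Pi = 2372.665948 kPa, rounded to 4 dp:

2372.6659 kPa


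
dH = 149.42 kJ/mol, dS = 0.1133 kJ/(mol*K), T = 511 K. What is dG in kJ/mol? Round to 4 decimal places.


Gibbs: dG = dH - T*dS (consistent units, dS already in kJ/(mol*K)).
T*dS = 511 * 0.1133 = 57.8963
dG = 149.42 - (57.8963)
dG = 91.5237 kJ/mol, rounded to 4 dp:

91.5237 kJ/mol


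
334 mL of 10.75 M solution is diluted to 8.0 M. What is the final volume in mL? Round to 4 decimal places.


Dilution: M1*V1 = M2*V2, solve for V2.
V2 = M1*V1 / M2
V2 = 10.75 * 334 / 8.0
V2 = 3590.5 / 8.0
V2 = 448.8125 mL, rounded to 4 dp:

448.8125 mL


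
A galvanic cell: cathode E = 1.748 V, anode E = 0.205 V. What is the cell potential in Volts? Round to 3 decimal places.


Standard cell potential: E_cell = E_cathode - E_anode.
E_cell = 1.748 - (0.205)
E_cell = 1.543 V, rounded to 3 dp:

1.543 V


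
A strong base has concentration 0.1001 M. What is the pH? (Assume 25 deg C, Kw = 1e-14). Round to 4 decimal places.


A strong base dissociates completely, so [OH-] equals the given concentration.
pOH = -log10([OH-]) = -log10(0.1001) = 0.999566
pH = 14 - pOH = 14 - 0.999566
pH = 13.000434, rounded to 4 dp:

13.0004


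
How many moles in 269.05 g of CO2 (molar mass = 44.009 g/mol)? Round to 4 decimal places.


n = mass / M
n = 269.05 / 44.009
n = 6.11352223 mol, rounded to 4 dp:

6.1135 mol


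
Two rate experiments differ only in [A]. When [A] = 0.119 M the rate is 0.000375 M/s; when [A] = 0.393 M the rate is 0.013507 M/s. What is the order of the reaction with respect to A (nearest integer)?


Rate is proportional to [A]^n, so rate2/rate1 = ([A]2/[A]1)^n. Take logs to solve for n.
rate2/rate1 = 0.013507 / 0.000375 = 36.0187
[A]2/[A]1 = 0.393 / 0.119 = 3.3025
n = ln(36.0187) / ln(3.3025) = 3.0
Nearest integer order:

3


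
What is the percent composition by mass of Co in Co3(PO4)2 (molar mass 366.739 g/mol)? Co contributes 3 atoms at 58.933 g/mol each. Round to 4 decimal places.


pct = 100 * (n_elem * M_elem) / M_total
mass_contribution = 3 * 58.933 = 176.799 g/mol
pct = 100 * 176.799 / 366.739
pct = 48.20839889 %, rounded to 4 dp:

48.2084 %


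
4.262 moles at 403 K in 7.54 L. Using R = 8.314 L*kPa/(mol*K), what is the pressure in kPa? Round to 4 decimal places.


PV = nRT, solve for P = nRT / V.
nRT = 4.262 * 8.314 * 403 = 14280.01
P = 14280.01 / 7.54
P = 1893.9005305 kPa, rounded to 4 dp:

1893.9005 kPa


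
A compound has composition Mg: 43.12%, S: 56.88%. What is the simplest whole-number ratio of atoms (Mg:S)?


Assume 100 g of compound, divide each mass% by atomic mass to get moles, then normalize by the smallest to get a raw atom ratio.
Moles per 100 g: Mg: 43.12/24.305 = 1.7741, S: 56.88/32.065 = 1.7739
Raw ratio (divide by min = 1.7739): Mg: 1.0, S: 1.0
Multiply by 1 to clear fractions: Mg: 1.0 ~= 1, S: 1.0 ~= 1
Reduce by GCD to get the simplest whole-number ratio:

1:1


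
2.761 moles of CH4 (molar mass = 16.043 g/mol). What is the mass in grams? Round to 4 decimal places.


mass = n * M
mass = 2.761 * 16.043
mass = 44.294723 g, rounded to 4 dp:

44.2947 g


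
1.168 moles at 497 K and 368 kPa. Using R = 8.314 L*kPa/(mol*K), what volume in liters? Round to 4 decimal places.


PV = nRT, solve for V = nRT / P.
nRT = 1.168 * 8.314 * 497 = 4826.2437
V = 4826.2437 / 368
V = 13.11479266 L, rounded to 4 dp:

13.1148 L


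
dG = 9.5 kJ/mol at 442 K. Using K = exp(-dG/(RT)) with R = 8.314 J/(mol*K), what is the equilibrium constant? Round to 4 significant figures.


dG is in kJ/mol; multiply by 1000 to match R in J/(mol*K).
RT = 8.314 * 442 = 3674.788 J/mol
exponent = -dG*1000 / (RT) = -(9.5*1000) / 3674.788 = -2.58518315
K = exp(-2.58518315)
K = 0.075382272, rounded to 4 significant figures:

0.07538


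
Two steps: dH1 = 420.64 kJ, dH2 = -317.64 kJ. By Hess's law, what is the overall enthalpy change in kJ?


Hess's law: enthalpy is a state function, so add the step enthalpies.
dH_total = dH1 + dH2 = 420.64 + (-317.64)
dH_total = 103.0 kJ:

103.00 kJ


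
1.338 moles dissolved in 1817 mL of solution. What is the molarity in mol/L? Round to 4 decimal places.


Convert volume to liters: V_L = V_mL / 1000.
V_L = 1817 / 1000 = 1.817 L
M = n / V_L = 1.338 / 1.817
M = 0.73637865 mol/L, rounded to 4 dp:

0.7364 mol/L


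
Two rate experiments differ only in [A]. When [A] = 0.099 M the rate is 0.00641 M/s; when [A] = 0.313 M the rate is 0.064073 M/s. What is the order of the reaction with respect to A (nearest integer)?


Rate is proportional to [A]^n, so rate2/rate1 = ([A]2/[A]1)^n. Take logs to solve for n.
rate2/rate1 = 0.064073 / 0.00641 = 9.9958
[A]2/[A]1 = 0.313 / 0.099 = 3.1616
n = ln(9.9958) / ln(3.1616) = 2.0
Nearest integer order:

2


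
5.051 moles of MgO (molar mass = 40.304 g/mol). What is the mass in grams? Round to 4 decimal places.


mass = n * M
mass = 5.051 * 40.304
mass = 203.575504 g, rounded to 4 dp:

203.5755 g


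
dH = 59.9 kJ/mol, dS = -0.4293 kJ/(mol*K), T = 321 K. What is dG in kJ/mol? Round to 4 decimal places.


Gibbs: dG = dH - T*dS (consistent units, dS already in kJ/(mol*K)).
T*dS = 321 * -0.4293 = -137.8053
dG = 59.9 - (-137.8053)
dG = 197.7053 kJ/mol, rounded to 4 dp:

197.7053 kJ/mol


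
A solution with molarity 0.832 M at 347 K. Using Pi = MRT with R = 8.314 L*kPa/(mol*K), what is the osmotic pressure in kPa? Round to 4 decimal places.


Osmotic pressure (van't Hoff): Pi = M*R*T.
RT = 8.314 * 347 = 2884.958
Pi = 0.832 * 2884.958
Pi = 2400.285056 kPa, rounded to 4 dp:

2400.2851 kPa


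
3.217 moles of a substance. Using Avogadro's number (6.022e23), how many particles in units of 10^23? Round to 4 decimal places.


N = n * NA, then divide by 1e23 for the requested units.
N / 1e23 = n * 6.022
N / 1e23 = 3.217 * 6.022
N / 1e23 = 19.372774, rounded to 4 dp:

19.3728


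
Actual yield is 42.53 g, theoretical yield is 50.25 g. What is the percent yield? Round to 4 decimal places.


% yield = 100 * actual / theoretical
% yield = 100 * 42.53 / 50.25
% yield = 84.63681592 %, rounded to 4 dp:

84.6368 %


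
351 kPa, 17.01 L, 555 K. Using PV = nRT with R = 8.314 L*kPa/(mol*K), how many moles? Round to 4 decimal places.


PV = nRT, solve for n = PV / (RT).
PV = 351 * 17.01 = 5970.51
RT = 8.314 * 555 = 4614.27
n = 5970.51 / 4614.27
n = 1.29392298 mol, rounded to 4 dp:

1.2939 mol


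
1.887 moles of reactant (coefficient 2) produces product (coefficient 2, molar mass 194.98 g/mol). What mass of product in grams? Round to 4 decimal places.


Use the coefficient ratio to convert reactant moles to product moles, then multiply by the product's molar mass.
moles_P = moles_R * (coeff_P / coeff_R) = 1.887 * (2/2) = 1.887
mass_P = moles_P * M_P = 1.887 * 194.98
mass_P = 367.92726 g, rounded to 4 dp:

367.9273 g


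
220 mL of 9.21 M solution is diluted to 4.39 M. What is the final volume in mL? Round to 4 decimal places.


Dilution: M1*V1 = M2*V2, solve for V2.
V2 = M1*V1 / M2
V2 = 9.21 * 220 / 4.39
V2 = 2026.2 / 4.39
V2 = 461.54897494 mL, rounded to 4 dp:

461.5490 mL


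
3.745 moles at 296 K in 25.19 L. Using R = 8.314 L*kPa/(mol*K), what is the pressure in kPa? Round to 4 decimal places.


PV = nRT, solve for P = nRT / V.
nRT = 3.745 * 8.314 * 296 = 9216.2353
P = 9216.2353 / 25.19
P = 365.86880905 kPa, rounded to 4 dp:

365.8688 kPa


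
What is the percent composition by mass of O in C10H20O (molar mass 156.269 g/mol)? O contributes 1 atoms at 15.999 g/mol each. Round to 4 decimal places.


pct = 100 * (n_elem * M_elem) / M_total
mass_contribution = 1 * 15.999 = 15.999 g/mol
pct = 100 * 15.999 / 156.269
pct = 10.23811505 %, rounded to 4 dp:

10.2381 %


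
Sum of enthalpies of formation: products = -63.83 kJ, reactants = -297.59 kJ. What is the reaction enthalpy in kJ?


dH_rxn = sum(dH_f products) - sum(dH_f reactants)
dH_rxn = -63.83 - (-297.59)
dH_rxn = 233.76 kJ:

233.76 kJ


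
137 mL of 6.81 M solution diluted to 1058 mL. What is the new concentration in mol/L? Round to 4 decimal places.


Dilution: M1*V1 = M2*V2, solve for M2.
M2 = M1*V1 / V2
M2 = 6.81 * 137 / 1058
M2 = 932.97 / 1058
M2 = 0.8818242 mol/L, rounded to 4 dp:

0.8818 mol/L


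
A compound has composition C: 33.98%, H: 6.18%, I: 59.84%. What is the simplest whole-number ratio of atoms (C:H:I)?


Assume 100 g of compound, divide each mass% by atomic mass to get moles, then normalize by the smallest to get a raw atom ratio.
Moles per 100 g: C: 33.98/12.011 = 2.8291, H: 6.18/1.008 = 6.131, I: 59.84/126.904 = 0.4715
Raw ratio (divide by min = 0.4715): C: 6.0, H: 13.002, I: 1.0
Multiply by 1 to clear fractions: C: 6.0 ~= 6, H: 13.002 ~= 13, I: 1.0 ~= 1
Reduce by GCD to get the simplest whole-number ratio:

6:13:1


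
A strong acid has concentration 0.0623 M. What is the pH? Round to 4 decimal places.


A strong acid dissociates completely, so [H+] equals the given concentration.
pH = -log10([H+]) = -log10(0.0623)
pH = 1.20551195, rounded to 4 dp:

1.2055


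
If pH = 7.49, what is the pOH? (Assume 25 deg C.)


At 25 deg C, pH + pOH = 14.
pOH = 14 - pH = 14 - 7.49
pOH = 6.51:

6.51


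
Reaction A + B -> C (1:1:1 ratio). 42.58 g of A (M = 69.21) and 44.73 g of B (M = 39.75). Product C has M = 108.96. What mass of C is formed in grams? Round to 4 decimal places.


Find moles of each reactant; the smaller value is the limiting reagent in a 1:1:1 reaction, so moles_C equals moles of the limiter.
n_A = mass_A / M_A = 42.58 / 69.21 = 0.615229 mol
n_B = mass_B / M_B = 44.73 / 39.75 = 1.125283 mol
Limiting reagent: A (smaller), n_limiting = 0.615229 mol
mass_C = n_limiting * M_C = 0.615229 * 108.96
mass_C = 67.03535184 g, rounded to 4 dp:

67.0354 g


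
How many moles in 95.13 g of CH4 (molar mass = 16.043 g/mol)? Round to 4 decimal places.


n = mass / M
n = 95.13 / 16.043
n = 5.92968896 mol, rounded to 4 dp:

5.9297 mol


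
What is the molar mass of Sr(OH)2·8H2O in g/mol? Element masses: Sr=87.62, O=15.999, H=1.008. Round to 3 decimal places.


M = sum(count * atomic_mass) over atoms.
M = 1*87.62 + 10*15.999 + 18*1.008
M = 87.62 + 159.99 + 18.144
M = 265.754 g/mol, rounded to 3 dp:

265.754 g/mol


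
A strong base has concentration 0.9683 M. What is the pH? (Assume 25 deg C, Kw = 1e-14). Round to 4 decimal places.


A strong base dissociates completely, so [OH-] equals the given concentration.
pOH = -log10([OH-]) = -log10(0.9683) = 0.01399
pH = 14 - pOH = 14 - 0.01399
pH = 13.98601, rounded to 4 dp:

13.9860


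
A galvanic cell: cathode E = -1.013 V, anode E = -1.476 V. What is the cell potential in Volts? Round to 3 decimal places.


Standard cell potential: E_cell = E_cathode - E_anode.
E_cell = -1.013 - (-1.476)
E_cell = 0.463 V, rounded to 3 dp:

0.463 V


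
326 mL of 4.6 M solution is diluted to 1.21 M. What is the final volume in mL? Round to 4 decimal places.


Dilution: M1*V1 = M2*V2, solve for V2.
V2 = M1*V1 / M2
V2 = 4.6 * 326 / 1.21
V2 = 1499.6 / 1.21
V2 = 1239.33884298 mL, rounded to 4 dp:

1239.3388 mL


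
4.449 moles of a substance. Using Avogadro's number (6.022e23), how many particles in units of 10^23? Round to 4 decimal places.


N = n * NA, then divide by 1e23 for the requested units.
N / 1e23 = n * 6.022
N / 1e23 = 4.449 * 6.022
N / 1e23 = 26.791878, rounded to 4 dp:

26.7919


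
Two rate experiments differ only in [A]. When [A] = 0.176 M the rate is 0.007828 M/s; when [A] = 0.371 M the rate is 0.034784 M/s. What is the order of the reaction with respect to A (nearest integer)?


Rate is proportional to [A]^n, so rate2/rate1 = ([A]2/[A]1)^n. Take logs to solve for n.
rate2/rate1 = 0.034784 / 0.007828 = 4.4435
[A]2/[A]1 = 0.371 / 0.176 = 2.108
n = ln(4.4435) / ln(2.108) = 2.0
Nearest integer order:

2


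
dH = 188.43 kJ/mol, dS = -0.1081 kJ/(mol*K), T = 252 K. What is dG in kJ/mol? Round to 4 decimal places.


Gibbs: dG = dH - T*dS (consistent units, dS already in kJ/(mol*K)).
T*dS = 252 * -0.1081 = -27.2412
dG = 188.43 - (-27.2412)
dG = 215.6712 kJ/mol, rounded to 4 dp:

215.6712 kJ/mol


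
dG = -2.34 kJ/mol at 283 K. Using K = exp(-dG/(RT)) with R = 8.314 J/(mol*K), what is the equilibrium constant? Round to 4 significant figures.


dG is in kJ/mol; multiply by 1000 to match R in J/(mol*K).
RT = 8.314 * 283 = 2352.862 J/mol
exponent = -dG*1000 / (RT) = -(-2.34*1000) / 2352.862 = 0.99453347
K = exp(0.99453347)
K = 2.7034628, rounded to 4 significant figures:

2.703


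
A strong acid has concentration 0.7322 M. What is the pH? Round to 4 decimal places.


A strong acid dissociates completely, so [H+] equals the given concentration.
pH = -log10([H+]) = -log10(0.7322)
pH = 0.13537028, rounded to 4 dp:

0.1354


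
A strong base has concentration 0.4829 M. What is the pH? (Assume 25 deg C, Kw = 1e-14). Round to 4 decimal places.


A strong base dissociates completely, so [OH-] equals the given concentration.
pOH = -log10([OH-]) = -log10(0.4829) = 0.316143
pH = 14 - pOH = 14 - 0.316143
pH = 13.683857, rounded to 4 dp:

13.6839


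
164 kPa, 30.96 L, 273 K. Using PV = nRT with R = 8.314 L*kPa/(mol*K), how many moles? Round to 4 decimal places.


PV = nRT, solve for n = PV / (RT).
PV = 164 * 30.96 = 5077.44
RT = 8.314 * 273 = 2269.722
n = 5077.44 / 2269.722
n = 2.23703167 mol, rounded to 4 dp:

2.2370 mol


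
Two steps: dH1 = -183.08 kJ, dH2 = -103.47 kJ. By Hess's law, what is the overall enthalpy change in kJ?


Hess's law: enthalpy is a state function, so add the step enthalpies.
dH_total = dH1 + dH2 = -183.08 + (-103.47)
dH_total = -286.55 kJ:

-286.55 kJ


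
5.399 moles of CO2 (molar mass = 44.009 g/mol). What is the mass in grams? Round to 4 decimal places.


mass = n * M
mass = 5.399 * 44.009
mass = 237.604591 g, rounded to 4 dp:

237.6046 g


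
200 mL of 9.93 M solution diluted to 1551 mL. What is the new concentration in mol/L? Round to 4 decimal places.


Dilution: M1*V1 = M2*V2, solve for M2.
M2 = M1*V1 / V2
M2 = 9.93 * 200 / 1551
M2 = 1986.0 / 1551
M2 = 1.28046422 mol/L, rounded to 4 dp:

1.2805 mol/L


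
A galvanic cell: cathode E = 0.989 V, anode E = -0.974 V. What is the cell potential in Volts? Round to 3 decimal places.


Standard cell potential: E_cell = E_cathode - E_anode.
E_cell = 0.989 - (-0.974)
E_cell = 1.963 V, rounded to 3 dp:

1.963 V


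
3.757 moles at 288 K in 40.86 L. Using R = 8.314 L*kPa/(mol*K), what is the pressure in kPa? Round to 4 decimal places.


PV = nRT, solve for P = nRT / V.
nRT = 3.757 * 8.314 * 288 = 8995.881
P = 8995.881 / 40.86
P = 220.16350954 kPa, rounded to 4 dp:

220.1635 kPa


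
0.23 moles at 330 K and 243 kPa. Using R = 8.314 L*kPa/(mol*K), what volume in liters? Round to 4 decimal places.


PV = nRT, solve for V = nRT / P.
nRT = 0.23 * 8.314 * 330 = 631.0326
V = 631.0326 / 243
V = 2.59684198 L, rounded to 4 dp:

2.5968 L


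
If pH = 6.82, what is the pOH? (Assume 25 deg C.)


At 25 deg C, pH + pOH = 14.
pOH = 14 - pH = 14 - 6.82
pOH = 7.18:

7.18


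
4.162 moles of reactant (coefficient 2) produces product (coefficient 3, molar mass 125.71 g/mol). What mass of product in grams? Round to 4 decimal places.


Use the coefficient ratio to convert reactant moles to product moles, then multiply by the product's molar mass.
moles_P = moles_R * (coeff_P / coeff_R) = 4.162 * (3/2) = 6.243
mass_P = moles_P * M_P = 6.243 * 125.71
mass_P = 784.80753 g, rounded to 4 dp:

784.8075 g


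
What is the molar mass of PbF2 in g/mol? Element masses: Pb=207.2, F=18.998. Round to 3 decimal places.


M = sum(count * atomic_mass) over atoms.
M = 1*207.2 + 2*18.998
M = 207.2 + 37.996
M = 245.196 g/mol, rounded to 3 dp:

245.196 g/mol


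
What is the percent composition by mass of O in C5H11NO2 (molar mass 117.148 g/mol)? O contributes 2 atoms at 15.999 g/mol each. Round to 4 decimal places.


pct = 100 * (n_elem * M_elem) / M_total
mass_contribution = 2 * 15.999 = 31.998 g/mol
pct = 100 * 31.998 / 117.148
pct = 27.3141667 %, rounded to 4 dp:

27.3142 %


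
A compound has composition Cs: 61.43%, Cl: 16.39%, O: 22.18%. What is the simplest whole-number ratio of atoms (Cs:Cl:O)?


Assume 100 g of compound, divide each mass% by atomic mass to get moles, then normalize by the smallest to get a raw atom ratio.
Moles per 100 g: Cs: 61.43/132.905 = 0.4622, Cl: 16.39/35.453 = 0.4623, O: 22.18/15.999 = 1.3863
Raw ratio (divide by min = 0.4622): Cs: 1.0, Cl: 1.0, O: 2.999
Multiply by 1 to clear fractions: Cs: 1.0 ~= 1, Cl: 1.0 ~= 1, O: 2.999 ~= 3
Reduce by GCD to get the simplest whole-number ratio:

1:1:3


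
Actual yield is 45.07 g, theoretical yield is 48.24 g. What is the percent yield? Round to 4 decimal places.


% yield = 100 * actual / theoretical
% yield = 100 * 45.07 / 48.24
% yield = 93.42868988 %, rounded to 4 dp:

93.4287 %


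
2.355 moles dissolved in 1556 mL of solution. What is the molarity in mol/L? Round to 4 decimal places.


Convert volume to liters: V_L = V_mL / 1000.
V_L = 1556 / 1000 = 1.556 L
M = n / V_L = 2.355 / 1.556
M = 1.51349614 mol/L, rounded to 4 dp:

1.5135 mol/L


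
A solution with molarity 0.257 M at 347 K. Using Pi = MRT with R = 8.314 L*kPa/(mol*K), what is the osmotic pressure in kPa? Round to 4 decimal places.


Osmotic pressure (van't Hoff): Pi = M*R*T.
RT = 8.314 * 347 = 2884.958
Pi = 0.257 * 2884.958
Pi = 741.434206 kPa, rounded to 4 dp:

741.4342 kPa


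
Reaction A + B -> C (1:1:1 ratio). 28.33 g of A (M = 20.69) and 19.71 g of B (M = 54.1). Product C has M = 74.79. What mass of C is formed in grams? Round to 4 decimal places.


Find moles of each reactant; the smaller value is the limiting reagent in a 1:1:1 reaction, so moles_C equals moles of the limiter.
n_A = mass_A / M_A = 28.33 / 20.69 = 1.369261 mol
n_B = mass_B / M_B = 19.71 / 54.1 = 0.364325 mol
Limiting reagent: B (smaller), n_limiting = 0.364325 mol
mass_C = n_limiting * M_C = 0.364325 * 74.79
mass_C = 27.24786675 g, rounded to 4 dp:

27.2479 g


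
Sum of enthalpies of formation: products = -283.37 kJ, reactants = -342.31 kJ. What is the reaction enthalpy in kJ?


dH_rxn = sum(dH_f products) - sum(dH_f reactants)
dH_rxn = -283.37 - (-342.31)
dH_rxn = 58.94 kJ:

58.94 kJ


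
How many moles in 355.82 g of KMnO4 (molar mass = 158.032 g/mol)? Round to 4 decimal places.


n = mass / M
n = 355.82 / 158.032
n = 2.2515693 mol, rounded to 4 dp:

2.2516 mol


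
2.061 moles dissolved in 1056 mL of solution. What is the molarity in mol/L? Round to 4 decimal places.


Convert volume to liters: V_L = V_mL / 1000.
V_L = 1056 / 1000 = 1.056 L
M = n / V_L = 2.061 / 1.056
M = 1.95170455 mol/L, rounded to 4 dp:

1.9517 mol/L


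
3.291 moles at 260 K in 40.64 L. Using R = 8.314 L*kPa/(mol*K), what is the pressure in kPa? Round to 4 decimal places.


PV = nRT, solve for P = nRT / V.
nRT = 3.291 * 8.314 * 260 = 7113.9572
P = 7113.9572 / 40.64
P = 175.04815945 kPa, rounded to 4 dp:

175.0482 kPa


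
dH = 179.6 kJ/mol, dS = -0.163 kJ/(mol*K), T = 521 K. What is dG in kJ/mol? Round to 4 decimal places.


Gibbs: dG = dH - T*dS (consistent units, dS already in kJ/(mol*K)).
T*dS = 521 * -0.163 = -84.923
dG = 179.6 - (-84.923)
dG = 264.523 kJ/mol, rounded to 4 dp:

264.5230 kJ/mol


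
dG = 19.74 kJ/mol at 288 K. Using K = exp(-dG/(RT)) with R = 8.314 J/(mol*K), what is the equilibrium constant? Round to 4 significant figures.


dG is in kJ/mol; multiply by 1000 to match R in J/(mol*K).
RT = 8.314 * 288 = 2394.432 J/mol
exponent = -dG*1000 / (RT) = -(19.74*1000) / 2394.432 = -8.24412637
K = exp(-8.24412637)
K = 0.00026279761, rounded to 4 significant figures:

0.0002628


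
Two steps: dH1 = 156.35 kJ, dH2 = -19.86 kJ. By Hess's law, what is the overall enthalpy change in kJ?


Hess's law: enthalpy is a state function, so add the step enthalpies.
dH_total = dH1 + dH2 = 156.35 + (-19.86)
dH_total = 136.49 kJ:

136.49 kJ


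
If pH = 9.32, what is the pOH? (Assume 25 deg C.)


At 25 deg C, pH + pOH = 14.
pOH = 14 - pH = 14 - 9.32
pOH = 4.68:

4.68


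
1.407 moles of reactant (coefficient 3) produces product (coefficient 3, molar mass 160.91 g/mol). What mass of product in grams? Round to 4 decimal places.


Use the coefficient ratio to convert reactant moles to product moles, then multiply by the product's molar mass.
moles_P = moles_R * (coeff_P / coeff_R) = 1.407 * (3/3) = 1.407
mass_P = moles_P * M_P = 1.407 * 160.91
mass_P = 226.40037 g, rounded to 4 dp:

226.4004 g


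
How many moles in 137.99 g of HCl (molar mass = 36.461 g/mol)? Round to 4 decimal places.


n = mass / M
n = 137.99 / 36.461
n = 3.78459176 mol, rounded to 4 dp:

3.7846 mol


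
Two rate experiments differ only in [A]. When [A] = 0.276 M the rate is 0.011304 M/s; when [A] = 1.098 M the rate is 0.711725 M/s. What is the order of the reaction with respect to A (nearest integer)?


Rate is proportional to [A]^n, so rate2/rate1 = ([A]2/[A]1)^n. Take logs to solve for n.
rate2/rate1 = 0.711725 / 0.011304 = 62.9622
[A]2/[A]1 = 1.098 / 0.276 = 3.9783
n = ln(62.9622) / ln(3.9783) = 3.0
Nearest integer order:

3


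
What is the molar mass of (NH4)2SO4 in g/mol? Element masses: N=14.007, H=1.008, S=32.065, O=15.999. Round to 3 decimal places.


M = sum(count * atomic_mass) over atoms.
M = 2*14.007 + 8*1.008 + 1*32.065 + 4*15.999
M = 28.014 + 8.064 + 32.065 + 63.996
M = 132.139 g/mol, rounded to 3 dp:

132.139 g/mol


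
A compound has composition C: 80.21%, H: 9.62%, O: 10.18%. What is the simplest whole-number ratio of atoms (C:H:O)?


Assume 100 g of compound, divide each mass% by atomic mass to get moles, then normalize by the smallest to get a raw atom ratio.
Moles per 100 g: C: 80.21/12.011 = 6.678, H: 9.62/1.008 = 9.5437, O: 10.18/15.999 = 0.6363
Raw ratio (divide by min = 0.6363): C: 10.495, H: 14.999, O: 1.0
Multiply by 2 to clear fractions: C: 20.991 ~= 21, H: 29.998 ~= 30, O: 2.0 ~= 2
Reduce by GCD to get the simplest whole-number ratio:

21:30:2


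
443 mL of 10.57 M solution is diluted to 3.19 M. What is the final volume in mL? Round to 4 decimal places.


Dilution: M1*V1 = M2*V2, solve for V2.
V2 = M1*V1 / M2
V2 = 10.57 * 443 / 3.19
V2 = 4682.51 / 3.19
V2 = 1467.87147335 mL, rounded to 4 dp:

1467.8715 mL


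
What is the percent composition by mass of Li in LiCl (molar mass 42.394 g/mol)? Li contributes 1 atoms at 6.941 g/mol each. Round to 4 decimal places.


pct = 100 * (n_elem * M_elem) / M_total
mass_contribution = 1 * 6.941 = 6.941 g/mol
pct = 100 * 6.941 / 42.394
pct = 16.3725999 %, rounded to 4 dp:

16.3726 %


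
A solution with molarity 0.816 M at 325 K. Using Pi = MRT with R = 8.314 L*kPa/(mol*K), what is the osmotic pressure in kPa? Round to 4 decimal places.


Osmotic pressure (van't Hoff): Pi = M*R*T.
RT = 8.314 * 325 = 2702.05
Pi = 0.816 * 2702.05
Pi = 2204.8728 kPa, rounded to 4 dp:

2204.8728 kPa


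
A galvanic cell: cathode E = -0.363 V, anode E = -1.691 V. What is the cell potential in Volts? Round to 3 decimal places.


Standard cell potential: E_cell = E_cathode - E_anode.
E_cell = -0.363 - (-1.691)
E_cell = 1.328 V, rounded to 3 dp:

1.328 V


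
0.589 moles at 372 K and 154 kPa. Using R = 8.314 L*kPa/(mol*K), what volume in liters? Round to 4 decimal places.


PV = nRT, solve for V = nRT / P.
nRT = 0.589 * 8.314 * 372 = 1821.6639
V = 1821.6639 / 154
V = 11.82898636 L, rounded to 4 dp:

11.8290 L


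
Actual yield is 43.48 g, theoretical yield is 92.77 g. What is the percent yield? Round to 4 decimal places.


% yield = 100 * actual / theoretical
% yield = 100 * 43.48 / 92.77
% yield = 46.86859976 %, rounded to 4 dp:

46.8686 %


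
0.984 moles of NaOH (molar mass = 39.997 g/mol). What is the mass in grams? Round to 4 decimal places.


mass = n * M
mass = 0.984 * 39.997
mass = 39.357048 g, rounded to 4 dp:

39.3570 g


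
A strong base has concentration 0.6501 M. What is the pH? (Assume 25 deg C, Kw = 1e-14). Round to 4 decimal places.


A strong base dissociates completely, so [OH-] equals the given concentration.
pOH = -log10([OH-]) = -log10(0.6501) = 0.18702
pH = 14 - pOH = 14 - 0.18702
pH = 13.81298, rounded to 4 dp:

13.8130


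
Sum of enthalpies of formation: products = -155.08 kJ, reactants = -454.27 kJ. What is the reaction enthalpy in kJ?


dH_rxn = sum(dH_f products) - sum(dH_f reactants)
dH_rxn = -155.08 - (-454.27)
dH_rxn = 299.19 kJ:

299.19 kJ


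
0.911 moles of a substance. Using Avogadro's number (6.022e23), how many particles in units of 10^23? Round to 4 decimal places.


N = n * NA, then divide by 1e23 for the requested units.
N / 1e23 = n * 6.022
N / 1e23 = 0.911 * 6.022
N / 1e23 = 5.486042, rounded to 4 dp:

5.4860


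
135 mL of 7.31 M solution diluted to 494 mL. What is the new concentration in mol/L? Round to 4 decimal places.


Dilution: M1*V1 = M2*V2, solve for M2.
M2 = M1*V1 / V2
M2 = 7.31 * 135 / 494
M2 = 986.85 / 494
M2 = 1.99767206 mol/L, rounded to 4 dp:

1.9977 mol/L


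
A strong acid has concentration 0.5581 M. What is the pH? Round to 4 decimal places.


A strong acid dissociates completely, so [H+] equals the given concentration.
pH = -log10([H+]) = -log10(0.5581)
pH = 0.25328798, rounded to 4 dp:

0.2533


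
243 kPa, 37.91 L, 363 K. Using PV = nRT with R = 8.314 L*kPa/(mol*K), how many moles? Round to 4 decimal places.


PV = nRT, solve for n = PV / (RT).
PV = 243 * 37.91 = 9212.13
RT = 8.314 * 363 = 3017.982
n = 9212.13 / 3017.982
n = 3.05241383 mol, rounded to 4 dp:

3.0524 mol


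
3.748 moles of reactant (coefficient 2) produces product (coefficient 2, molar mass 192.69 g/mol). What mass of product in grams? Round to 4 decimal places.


Use the coefficient ratio to convert reactant moles to product moles, then multiply by the product's molar mass.
moles_P = moles_R * (coeff_P / coeff_R) = 3.748 * (2/2) = 3.748
mass_P = moles_P * M_P = 3.748 * 192.69
mass_P = 722.20212 g, rounded to 4 dp:

722.2021 g


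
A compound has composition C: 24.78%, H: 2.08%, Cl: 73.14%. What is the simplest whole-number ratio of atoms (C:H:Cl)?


Assume 100 g of compound, divide each mass% by atomic mass to get moles, then normalize by the smallest to get a raw atom ratio.
Moles per 100 g: C: 24.78/12.011 = 2.0631, H: 2.08/1.008 = 2.0635, Cl: 73.14/35.453 = 2.063
Raw ratio (divide by min = 2.063): C: 1.0, H: 1.0, Cl: 1.0
Multiply by 1 to clear fractions: C: 1.0 ~= 1, H: 1.0 ~= 1, Cl: 1.0 ~= 1
Reduce by GCD to get the simplest whole-number ratio:

1:1:1


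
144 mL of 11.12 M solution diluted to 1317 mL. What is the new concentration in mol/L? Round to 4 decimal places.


Dilution: M1*V1 = M2*V2, solve for M2.
M2 = M1*V1 / V2
M2 = 11.12 * 144 / 1317
M2 = 1601.28 / 1317
M2 = 1.21585421 mol/L, rounded to 4 dp:

1.2159 mol/L


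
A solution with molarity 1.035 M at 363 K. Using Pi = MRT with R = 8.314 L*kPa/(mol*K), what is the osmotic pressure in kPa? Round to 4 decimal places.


Osmotic pressure (van't Hoff): Pi = M*R*T.
RT = 8.314 * 363 = 3017.982
Pi = 1.035 * 3017.982
Pi = 3123.61137 kPa, rounded to 4 dp:

3123.6114 kPa


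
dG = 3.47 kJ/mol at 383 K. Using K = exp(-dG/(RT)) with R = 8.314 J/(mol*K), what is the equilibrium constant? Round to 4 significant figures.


dG is in kJ/mol; multiply by 1000 to match R in J/(mol*K).
RT = 8.314 * 383 = 3184.262 J/mol
exponent = -dG*1000 / (RT) = -(3.47*1000) / 3184.262 = -1.08973445
K = exp(-1.08973445)
K = 0.33630579, rounded to 4 significant figures:

0.3363


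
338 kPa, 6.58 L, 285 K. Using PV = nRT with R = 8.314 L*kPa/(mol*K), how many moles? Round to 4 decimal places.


PV = nRT, solve for n = PV / (RT).
PV = 338 * 6.58 = 2224.04
RT = 8.314 * 285 = 2369.49
n = 2224.04 / 2369.49
n = 0.93861548 mol, rounded to 4 dp:

0.9386 mol


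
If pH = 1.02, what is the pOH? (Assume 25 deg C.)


At 25 deg C, pH + pOH = 14.
pOH = 14 - pH = 14 - 1.02
pOH = 12.98:

12.98


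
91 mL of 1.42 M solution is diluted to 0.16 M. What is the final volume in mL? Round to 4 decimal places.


Dilution: M1*V1 = M2*V2, solve for V2.
V2 = M1*V1 / M2
V2 = 1.42 * 91 / 0.16
V2 = 129.22 / 0.16
V2 = 807.625 mL, rounded to 4 dp:

807.6250 mL


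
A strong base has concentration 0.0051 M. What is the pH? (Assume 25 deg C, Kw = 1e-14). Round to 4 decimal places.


A strong base dissociates completely, so [OH-] equals the given concentration.
pOH = -log10([OH-]) = -log10(0.0051) = 2.29243
pH = 14 - pOH = 14 - 2.29243
pH = 11.70757, rounded to 4 dp:

11.7076


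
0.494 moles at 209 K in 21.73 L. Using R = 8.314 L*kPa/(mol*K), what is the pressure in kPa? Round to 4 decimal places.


PV = nRT, solve for P = nRT / V.
nRT = 0.494 * 8.314 * 209 = 858.3872
P = 858.3872 / 21.73
P = 39.50240221 kPa, rounded to 4 dp:

39.5024 kPa


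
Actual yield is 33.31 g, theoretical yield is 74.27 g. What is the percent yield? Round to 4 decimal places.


% yield = 100 * actual / theoretical
% yield = 100 * 33.31 / 74.27
% yield = 44.84987209 %, rounded to 4 dp:

44.8499 %


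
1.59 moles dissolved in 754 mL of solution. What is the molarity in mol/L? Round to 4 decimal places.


Convert volume to liters: V_L = V_mL / 1000.
V_L = 754 / 1000 = 0.754 L
M = n / V_L = 1.59 / 0.754
M = 2.10875332 mol/L, rounded to 4 dp:

2.1088 mol/L


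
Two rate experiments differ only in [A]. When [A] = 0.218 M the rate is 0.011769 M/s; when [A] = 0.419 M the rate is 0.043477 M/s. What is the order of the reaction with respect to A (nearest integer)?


Rate is proportional to [A]^n, so rate2/rate1 = ([A]2/[A]1)^n. Take logs to solve for n.
rate2/rate1 = 0.043477 / 0.011769 = 3.6942
[A]2/[A]1 = 0.419 / 0.218 = 1.922
n = ln(3.6942) / ln(1.922) = 2.0
Nearest integer order:

2


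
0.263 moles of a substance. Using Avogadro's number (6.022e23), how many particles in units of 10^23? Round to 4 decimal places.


N = n * NA, then divide by 1e23 for the requested units.
N / 1e23 = n * 6.022
N / 1e23 = 0.263 * 6.022
N / 1e23 = 1.583786, rounded to 4 dp:

1.5838


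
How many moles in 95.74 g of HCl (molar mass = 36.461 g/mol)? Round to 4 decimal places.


n = mass / M
n = 95.74 / 36.461
n = 2.62581937 mol, rounded to 4 dp:

2.6258 mol


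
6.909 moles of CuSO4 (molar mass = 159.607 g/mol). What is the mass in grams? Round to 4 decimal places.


mass = n * M
mass = 6.909 * 159.607
mass = 1102.724763 g, rounded to 4 dp:

1102.7248 g


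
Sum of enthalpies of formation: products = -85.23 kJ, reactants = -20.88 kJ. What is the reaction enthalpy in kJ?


dH_rxn = sum(dH_f products) - sum(dH_f reactants)
dH_rxn = -85.23 - (-20.88)
dH_rxn = -64.35 kJ:

-64.35 kJ


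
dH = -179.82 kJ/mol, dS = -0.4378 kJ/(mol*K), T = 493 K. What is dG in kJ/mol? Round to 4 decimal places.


Gibbs: dG = dH - T*dS (consistent units, dS already in kJ/(mol*K)).
T*dS = 493 * -0.4378 = -215.8354
dG = -179.82 - (-215.8354)
dG = 36.0154 kJ/mol, rounded to 4 dp:

36.0154 kJ/mol


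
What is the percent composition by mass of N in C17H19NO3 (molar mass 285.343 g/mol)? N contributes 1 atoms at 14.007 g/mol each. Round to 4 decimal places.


pct = 100 * (n_elem * M_elem) / M_total
mass_contribution = 1 * 14.007 = 14.007 g/mol
pct = 100 * 14.007 / 285.343
pct = 4.90882902 %, rounded to 4 dp:

4.9088 %


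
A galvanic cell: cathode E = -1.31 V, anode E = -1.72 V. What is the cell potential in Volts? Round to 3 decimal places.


Standard cell potential: E_cell = E_cathode - E_anode.
E_cell = -1.31 - (-1.72)
E_cell = 0.41 V, rounded to 3 dp:

0.410 V
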